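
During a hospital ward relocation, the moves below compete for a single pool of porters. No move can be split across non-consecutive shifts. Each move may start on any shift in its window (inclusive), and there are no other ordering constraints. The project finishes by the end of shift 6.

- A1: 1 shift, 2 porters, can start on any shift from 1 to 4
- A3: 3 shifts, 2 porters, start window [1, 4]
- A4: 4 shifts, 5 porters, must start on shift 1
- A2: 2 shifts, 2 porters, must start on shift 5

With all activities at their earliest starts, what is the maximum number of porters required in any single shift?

9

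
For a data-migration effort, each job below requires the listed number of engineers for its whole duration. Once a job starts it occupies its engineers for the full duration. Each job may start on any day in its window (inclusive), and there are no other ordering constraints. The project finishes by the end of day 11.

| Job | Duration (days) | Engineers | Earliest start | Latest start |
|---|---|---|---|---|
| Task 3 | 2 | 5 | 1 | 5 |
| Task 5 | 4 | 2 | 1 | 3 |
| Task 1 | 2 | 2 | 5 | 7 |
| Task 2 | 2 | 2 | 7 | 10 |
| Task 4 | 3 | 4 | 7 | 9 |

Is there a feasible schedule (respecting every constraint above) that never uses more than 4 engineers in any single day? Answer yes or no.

no

The minimum achievable peak is 5; 4 < 5, so no feasible schedule stays within the cap.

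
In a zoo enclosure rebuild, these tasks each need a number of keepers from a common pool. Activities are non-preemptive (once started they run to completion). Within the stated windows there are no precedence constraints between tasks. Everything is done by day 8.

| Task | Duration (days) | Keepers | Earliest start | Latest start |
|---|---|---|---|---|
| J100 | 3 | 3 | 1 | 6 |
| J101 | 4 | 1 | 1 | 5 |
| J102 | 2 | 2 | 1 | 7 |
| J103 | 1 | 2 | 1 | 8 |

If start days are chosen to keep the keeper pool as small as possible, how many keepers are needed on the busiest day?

3

Early-start (J100@1, J101@1, J102@1, J103@1) gives peak 8: d1:8  d2:6  d3:4  d4:1  d5:0  d6:0  d7:0  d8:0.
Shift J101→4, J102→4, J103→6.
Schedule J100@1, J101@4, J102@4, J103@6: d1:3  d2:3  d3:3  d4:3  d5:3  d6:3  d7:1  d8:0 — peak 3.
Total keeper-days = 19 over 8 days ⇒ peak ≥ ⌈19/8⌉ = 3, so 3 is optimal.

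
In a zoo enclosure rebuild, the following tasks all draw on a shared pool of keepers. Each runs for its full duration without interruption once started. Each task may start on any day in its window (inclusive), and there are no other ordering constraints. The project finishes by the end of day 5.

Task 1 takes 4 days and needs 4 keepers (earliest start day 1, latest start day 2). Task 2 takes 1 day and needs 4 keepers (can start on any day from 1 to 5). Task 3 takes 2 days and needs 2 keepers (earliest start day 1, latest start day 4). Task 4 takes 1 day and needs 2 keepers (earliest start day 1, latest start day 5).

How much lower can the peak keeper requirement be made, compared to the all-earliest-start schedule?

6

Early-start peak: d1:12  d2:6  d3:4  d4:4  d5:0 ⇒ 12.
Leveled (Task 1@1, Task 2@5, Task 3@1, Task 4@3): d1:6  d2:6  d3:6  d4:4  d5:4 ⇒ 6.
Reduction 12 − 6 = 6.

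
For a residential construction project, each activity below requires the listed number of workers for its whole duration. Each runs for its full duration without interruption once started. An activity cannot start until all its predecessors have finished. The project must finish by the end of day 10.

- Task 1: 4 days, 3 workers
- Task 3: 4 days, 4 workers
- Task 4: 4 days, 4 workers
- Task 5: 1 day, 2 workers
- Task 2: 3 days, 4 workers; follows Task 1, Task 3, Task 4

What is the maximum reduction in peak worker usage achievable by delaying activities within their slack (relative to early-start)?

2

Early-start peak: d1:13  d2:11  d3:11  d4:11  d5:4  d6:4  d7:4  d8:0  d9:0  d10:0 ⇒ 13.
Leveled (Task 1@1, Task 3@1, Task 4@1, Task 5@5, Task 2@5): d1:11  d2:11  d3:11  d4:11  d5:6  d6:4  d7:4  d8:0  d9:0  d10:0 ⇒ 11.
Reduction 13 − 11 = 2.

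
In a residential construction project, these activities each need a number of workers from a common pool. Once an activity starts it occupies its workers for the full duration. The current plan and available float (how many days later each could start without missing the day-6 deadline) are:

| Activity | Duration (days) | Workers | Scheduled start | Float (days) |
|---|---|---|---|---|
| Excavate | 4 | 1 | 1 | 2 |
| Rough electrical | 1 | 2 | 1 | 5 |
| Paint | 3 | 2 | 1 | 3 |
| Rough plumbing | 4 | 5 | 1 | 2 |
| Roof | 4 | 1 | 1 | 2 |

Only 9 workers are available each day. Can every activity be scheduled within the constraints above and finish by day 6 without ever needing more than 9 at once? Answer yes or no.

yes

Schedule Excavate@1, Rough electrical@1, Paint@1, Rough plumbing@2, Roof@1: d1:6  d2:9  d3:9  d4:7  d5:5  d6:0 — peak 9 ≤ 9.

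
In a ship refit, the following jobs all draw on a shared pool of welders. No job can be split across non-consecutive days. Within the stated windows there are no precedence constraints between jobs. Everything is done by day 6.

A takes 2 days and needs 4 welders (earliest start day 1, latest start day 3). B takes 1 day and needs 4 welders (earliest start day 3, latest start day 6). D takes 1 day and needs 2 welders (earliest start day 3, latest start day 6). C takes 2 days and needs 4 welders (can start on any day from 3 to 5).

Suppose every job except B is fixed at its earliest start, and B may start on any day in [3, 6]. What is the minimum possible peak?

6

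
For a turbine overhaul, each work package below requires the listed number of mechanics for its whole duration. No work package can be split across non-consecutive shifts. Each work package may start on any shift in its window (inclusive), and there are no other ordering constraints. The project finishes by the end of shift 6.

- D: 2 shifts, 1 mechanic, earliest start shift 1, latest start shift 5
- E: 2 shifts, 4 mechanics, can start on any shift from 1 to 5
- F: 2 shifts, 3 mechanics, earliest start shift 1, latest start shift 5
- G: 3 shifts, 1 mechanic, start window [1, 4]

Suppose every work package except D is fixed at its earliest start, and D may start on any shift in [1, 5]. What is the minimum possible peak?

D@1: s1:9  s2:9  s3:1  s4:0  s5:0  s6:0 → peak 9
D@2: s1:8  s2:9  s3:2  s4:0  s5:0  s6:0 → peak 9
D@3: s1:8  s2:8  s3:2  s4:1  s5:0  s6:0 → peak 8
D@4: s1:8  s2:8  s3:1  s4:1  s5:1  s6:0 → peak 8
D@5: s1:8  s2:8  s3:1  s4:0  s5:1  s6:1 → peak 8
Best is D@3, peak 8.

8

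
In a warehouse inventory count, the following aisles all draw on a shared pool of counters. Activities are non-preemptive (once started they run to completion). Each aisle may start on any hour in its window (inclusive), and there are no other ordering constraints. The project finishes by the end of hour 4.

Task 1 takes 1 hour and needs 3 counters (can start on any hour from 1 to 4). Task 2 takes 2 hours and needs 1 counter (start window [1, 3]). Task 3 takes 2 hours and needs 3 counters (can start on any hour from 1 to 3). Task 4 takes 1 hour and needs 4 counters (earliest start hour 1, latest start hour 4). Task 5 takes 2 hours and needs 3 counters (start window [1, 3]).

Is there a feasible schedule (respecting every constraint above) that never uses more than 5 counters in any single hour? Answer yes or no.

Total counter-hours = 21; over 4 hours the average is 21/4 > 5, so some hour must exceed 5.

no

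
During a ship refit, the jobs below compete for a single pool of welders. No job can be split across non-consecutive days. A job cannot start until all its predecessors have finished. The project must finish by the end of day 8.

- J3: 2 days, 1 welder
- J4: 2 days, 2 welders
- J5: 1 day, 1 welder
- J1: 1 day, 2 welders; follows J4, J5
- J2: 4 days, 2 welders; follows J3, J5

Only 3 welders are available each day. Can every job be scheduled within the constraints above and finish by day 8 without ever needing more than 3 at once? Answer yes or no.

Schedule J3@1, J4@1, J5@3, J1@4, J2@5: d1:3  d2:3  d3:1  d4:2  d5:2  d6:2  d7:2  d8:2 — peak 3 ≤ 3.

yes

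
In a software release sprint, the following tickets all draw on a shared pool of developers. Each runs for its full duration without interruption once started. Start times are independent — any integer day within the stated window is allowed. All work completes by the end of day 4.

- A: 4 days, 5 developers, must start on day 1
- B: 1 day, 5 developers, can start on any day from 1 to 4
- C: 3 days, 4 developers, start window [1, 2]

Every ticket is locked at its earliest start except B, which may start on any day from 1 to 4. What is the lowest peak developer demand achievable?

10

B@1: d1:14  d2:9  d3:9  d4:5 → peak 14
B@2: d1:9  d2:14  d3:9  d4:5 → peak 14
B@3: d1:9  d2:9  d3:14  d4:5 → peak 14
B@4: d1:9  d2:9  d3:9  d4:10 → peak 10
Best is B@4, peak 10.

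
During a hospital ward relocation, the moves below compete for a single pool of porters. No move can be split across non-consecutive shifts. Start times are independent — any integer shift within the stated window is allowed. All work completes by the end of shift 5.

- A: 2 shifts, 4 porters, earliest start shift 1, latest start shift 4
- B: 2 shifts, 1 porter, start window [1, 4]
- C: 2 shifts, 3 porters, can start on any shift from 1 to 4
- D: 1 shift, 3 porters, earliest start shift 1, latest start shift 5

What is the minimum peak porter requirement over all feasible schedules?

4

Early-start (A@1, B@1, C@1, D@1) gives peak 11: s1:11  s2:8  s3:0  s4:0  s5:0.
Shift B→3, C→3, D→5.
Schedule A@1, B@3, C@3, D@5: s1:4  s2:4  s3:4  s4:4  s5:3 — peak 4.
Total porter-shifts = 19 over 5 shifts ⇒ peak ≥ ⌈19/5⌉ = 4, so 4 is optimal.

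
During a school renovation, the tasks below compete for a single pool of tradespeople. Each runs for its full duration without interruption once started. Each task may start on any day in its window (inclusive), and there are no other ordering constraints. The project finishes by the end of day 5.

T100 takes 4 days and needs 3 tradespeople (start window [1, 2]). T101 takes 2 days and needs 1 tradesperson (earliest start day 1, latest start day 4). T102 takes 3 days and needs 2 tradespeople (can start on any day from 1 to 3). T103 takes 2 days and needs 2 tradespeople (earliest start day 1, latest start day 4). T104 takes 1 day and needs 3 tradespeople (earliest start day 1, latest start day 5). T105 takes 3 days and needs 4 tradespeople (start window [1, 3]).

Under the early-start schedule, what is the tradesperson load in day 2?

At early start, day 2 has: T100, T101, T102, T103, T105.
Demand: 3 + 1 + 2 + 2 + 4 = 12.

12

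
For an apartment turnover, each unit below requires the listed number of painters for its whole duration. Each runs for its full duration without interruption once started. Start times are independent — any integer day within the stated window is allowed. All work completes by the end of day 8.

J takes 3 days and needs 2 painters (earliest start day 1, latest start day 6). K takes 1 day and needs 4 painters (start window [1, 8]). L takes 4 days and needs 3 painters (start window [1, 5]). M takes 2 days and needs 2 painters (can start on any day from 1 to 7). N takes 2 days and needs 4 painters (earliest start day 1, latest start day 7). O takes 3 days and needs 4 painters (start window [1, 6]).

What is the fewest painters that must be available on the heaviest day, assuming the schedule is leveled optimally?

Early-start (J@1, K@1, L@1, M@1, N@1, O@1) gives peak 19: d1:19  d2:15  d3:9  d4:3  d5:0  d6:0  d7:0  d8:0.
Shift L→2, M→2, N→4, O→6.
Schedule J@1, K@1, L@2, M@2, N@4, O@6: d1:6  d2:7  d3:7  d4:7  d5:7  d6:4  d7:4  d8:4 — peak 7.

7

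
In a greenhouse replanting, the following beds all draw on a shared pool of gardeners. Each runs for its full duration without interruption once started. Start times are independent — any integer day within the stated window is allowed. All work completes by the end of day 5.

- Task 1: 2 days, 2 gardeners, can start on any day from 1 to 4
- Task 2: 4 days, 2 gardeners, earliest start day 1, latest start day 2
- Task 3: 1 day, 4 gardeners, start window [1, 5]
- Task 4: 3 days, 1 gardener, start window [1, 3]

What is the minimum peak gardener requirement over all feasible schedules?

5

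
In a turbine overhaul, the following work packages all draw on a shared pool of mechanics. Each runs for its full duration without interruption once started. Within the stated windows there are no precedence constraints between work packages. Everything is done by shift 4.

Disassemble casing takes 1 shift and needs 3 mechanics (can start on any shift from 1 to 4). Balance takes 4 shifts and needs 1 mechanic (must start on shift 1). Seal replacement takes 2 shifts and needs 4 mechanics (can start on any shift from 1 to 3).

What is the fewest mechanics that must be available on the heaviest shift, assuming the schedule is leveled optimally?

Early-start (Disassemble casing@1, Balance@1, Seal replacement@1) gives peak 8: s1:8  s2:5  s3:1  s4:1.
Shift Seal replacement→2.
Schedule Disassemble casing@1, Balance@1, Seal replacement@2: s1:4  s2:5  s3:5  s4:1 — peak 5.
No arrangement of the 12 feasible schedules does better.

5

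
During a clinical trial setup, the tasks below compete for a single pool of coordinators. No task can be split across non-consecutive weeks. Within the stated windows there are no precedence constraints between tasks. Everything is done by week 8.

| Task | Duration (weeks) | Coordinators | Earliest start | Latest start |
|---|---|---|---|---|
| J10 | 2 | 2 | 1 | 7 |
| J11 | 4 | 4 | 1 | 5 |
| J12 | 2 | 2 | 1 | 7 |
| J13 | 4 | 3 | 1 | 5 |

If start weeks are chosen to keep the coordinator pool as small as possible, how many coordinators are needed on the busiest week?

5

Early-start (J10@1, J11@1, J12@1, J13@1) gives peak 11: w1:11  w2:11  w3:7  w4:7  w5:0  w6:0  w7:0  w8:0.
Shift J11→5, J12→3.
Schedule J10@1, J11@5, J12@3, J13@1: w1:5  w2:5  w3:5  w4:5  w5:4  w6:4  w7:4  w8:4 — peak 5.
Total coordinator-weeks = 36 over 8 weeks ⇒ peak ≥ ⌈36/8⌉ = 5, so 5 is optimal.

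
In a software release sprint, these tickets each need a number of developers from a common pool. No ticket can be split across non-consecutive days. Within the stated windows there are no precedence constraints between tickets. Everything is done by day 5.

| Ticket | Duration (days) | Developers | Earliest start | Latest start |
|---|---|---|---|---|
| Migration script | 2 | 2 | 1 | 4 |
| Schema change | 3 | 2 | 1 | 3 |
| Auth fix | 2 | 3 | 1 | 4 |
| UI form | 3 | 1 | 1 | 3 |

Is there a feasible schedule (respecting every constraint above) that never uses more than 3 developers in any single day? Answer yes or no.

Total developer-days = 19; over 5 days the average is 19/5 > 3, so some day must exceed 3.

no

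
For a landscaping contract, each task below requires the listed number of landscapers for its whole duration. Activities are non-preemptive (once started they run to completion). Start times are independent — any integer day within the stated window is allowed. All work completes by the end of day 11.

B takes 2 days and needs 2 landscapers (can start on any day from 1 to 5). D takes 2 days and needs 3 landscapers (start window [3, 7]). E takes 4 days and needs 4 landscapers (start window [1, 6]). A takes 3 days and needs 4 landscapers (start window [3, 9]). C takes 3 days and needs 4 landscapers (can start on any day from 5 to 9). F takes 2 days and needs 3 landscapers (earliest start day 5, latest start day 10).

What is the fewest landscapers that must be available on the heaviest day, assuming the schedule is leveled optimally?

7

Early-start (B@1, D@3, E@1, A@3, C@5, F@5) gives peak 11: d1:6  d2:6  d3:11  d4:11  d5:11  d6:7  d7:4  d8:0  d9:0  d10:0  d11:0.
Shift A→5, C→8.
Schedule B@1, D@3, E@1, A@5, C@8, F@5: d1:6  d2:6  d3:7  d4:7  d5:7  d6:7  d7:4  d8:4  d9:4  d10:4  d11:0 — peak 7.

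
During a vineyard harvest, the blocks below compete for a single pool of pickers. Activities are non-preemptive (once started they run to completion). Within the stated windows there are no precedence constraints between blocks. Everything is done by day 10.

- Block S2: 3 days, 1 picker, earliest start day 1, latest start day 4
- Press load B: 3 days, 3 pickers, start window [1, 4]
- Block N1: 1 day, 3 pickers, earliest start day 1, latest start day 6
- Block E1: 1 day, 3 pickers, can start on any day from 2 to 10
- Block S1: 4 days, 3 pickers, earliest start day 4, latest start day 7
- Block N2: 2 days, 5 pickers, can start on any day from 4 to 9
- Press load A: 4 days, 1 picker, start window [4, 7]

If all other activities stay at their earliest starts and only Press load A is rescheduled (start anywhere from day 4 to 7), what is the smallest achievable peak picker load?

8

Press load A@4: d1:7  d2:7  d3:4  d4:9  d5:9  d6:4  d7:4  d8:0  d9:0  d10:0 → peak 9
Press load A@5: d1:7  d2:7  d3:4  d4:8  d5:9  d6:4  d7:4  d8:1  d9:0  d10:0 → peak 9
Press load A@6: d1:7  d2:7  d3:4  d4:8  d5:8  d6:4  d7:4  d8:1  d9:1  d10:0 → peak 8
Press load A@7: d1:7  d2:7  d3:4  d4:8  d5:8  d6:3  d7:4  d8:1  d9:1  d10:1 → peak 8
Best is Press load A@6, peak 8.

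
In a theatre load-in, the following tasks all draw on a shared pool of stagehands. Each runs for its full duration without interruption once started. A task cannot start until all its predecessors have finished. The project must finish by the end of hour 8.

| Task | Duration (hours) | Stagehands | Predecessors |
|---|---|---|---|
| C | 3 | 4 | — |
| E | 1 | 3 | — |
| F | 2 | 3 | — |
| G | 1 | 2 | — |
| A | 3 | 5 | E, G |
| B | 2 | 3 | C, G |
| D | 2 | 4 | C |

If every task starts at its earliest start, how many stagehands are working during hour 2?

At early start, hour 2 has: C, F, A.
Demand: 4 + 3 + 5 = 12.

12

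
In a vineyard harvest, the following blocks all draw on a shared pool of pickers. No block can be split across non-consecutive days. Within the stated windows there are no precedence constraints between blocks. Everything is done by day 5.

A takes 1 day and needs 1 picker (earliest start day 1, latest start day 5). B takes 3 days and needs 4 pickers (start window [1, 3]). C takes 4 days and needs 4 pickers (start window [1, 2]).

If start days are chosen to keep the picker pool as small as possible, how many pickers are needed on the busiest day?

8

Early-start (A@1, B@1, C@1) gives peak 9: d1:9  d2:8  d3:8  d4:4  d5:0.
Shift C→2.
Schedule A@1, B@1, C@2: d1:5  d2:8  d3:8  d4:4  d5:4 — peak 8.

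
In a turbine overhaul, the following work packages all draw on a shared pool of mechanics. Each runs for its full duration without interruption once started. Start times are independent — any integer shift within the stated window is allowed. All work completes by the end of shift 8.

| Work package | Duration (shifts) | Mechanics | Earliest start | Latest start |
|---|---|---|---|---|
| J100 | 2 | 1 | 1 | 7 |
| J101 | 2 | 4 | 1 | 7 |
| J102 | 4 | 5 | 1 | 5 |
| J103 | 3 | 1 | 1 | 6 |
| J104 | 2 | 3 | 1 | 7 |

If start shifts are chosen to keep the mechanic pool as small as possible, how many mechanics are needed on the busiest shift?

5

Early-start (J100@1, J101@1, J102@1, J103@1, J104@1) gives peak 14: s1:14  s2:14  s3:6  s4:5  s5:0  s6:0  s7:0  s8:0.
Shift J101→3, J102→5.
Schedule J100@1, J101@3, J102@5, J103@1, J104@1: s1:5  s2:5  s3:5  s4:4  s5:5  s6:5  s7:5  s8:5 — peak 5.
Total mechanic-shifts = 39 over 8 shifts ⇒ peak ≥ ⌈39/8⌉ = 5, so 5 is optimal.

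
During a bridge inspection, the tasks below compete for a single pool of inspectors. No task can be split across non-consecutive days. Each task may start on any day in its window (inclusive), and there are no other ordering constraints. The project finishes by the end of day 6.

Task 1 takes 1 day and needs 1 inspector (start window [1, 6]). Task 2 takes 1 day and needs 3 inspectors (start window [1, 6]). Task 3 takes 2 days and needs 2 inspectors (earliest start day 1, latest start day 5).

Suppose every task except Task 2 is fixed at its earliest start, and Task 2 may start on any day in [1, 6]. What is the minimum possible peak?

3

Task 2@1: d1:6  d2:2  d3:0  d4:0  d5:0  d6:0 → peak 6
Task 2@2: d1:3  d2:5  d3:0  d4:0  d5:0  d6:0 → peak 5
Task 2@3: d1:3  d2:2  d3:3  d4:0  d5:0  d6:0 → peak 3
Task 2@4: d1:3  d2:2  d3:0  d4:3  d5:0  d6:0 → peak 3
Task 2@5: d1:3  d2:2  d3:0  d4:0  d5:3  d6:0 → peak 3
Task 2@6: d1:3  d2:2  d3:0  d4:0  d5:0  d6:3 → peak 3
Best is Task 2@3, peak 3.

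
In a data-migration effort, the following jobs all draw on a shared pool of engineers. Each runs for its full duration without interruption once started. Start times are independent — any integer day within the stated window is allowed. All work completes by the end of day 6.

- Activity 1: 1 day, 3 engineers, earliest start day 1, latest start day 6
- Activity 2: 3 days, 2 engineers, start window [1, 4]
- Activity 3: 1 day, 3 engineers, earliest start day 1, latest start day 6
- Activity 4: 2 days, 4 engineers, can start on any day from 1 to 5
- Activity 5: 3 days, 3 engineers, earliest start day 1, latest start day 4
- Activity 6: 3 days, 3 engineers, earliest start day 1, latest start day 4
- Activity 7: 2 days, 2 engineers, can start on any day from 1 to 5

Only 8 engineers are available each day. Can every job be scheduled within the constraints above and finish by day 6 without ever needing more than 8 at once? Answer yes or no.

Schedule Activity 1@1, Activity 2@1, Activity 3@1, Activity 4@2, Activity 5@4, Activity 6@4, Activity 7@2: d1:8  d2:8  d3:8  d4:6  d5:6  d6:6 — peak 8 ≤ 8.

yes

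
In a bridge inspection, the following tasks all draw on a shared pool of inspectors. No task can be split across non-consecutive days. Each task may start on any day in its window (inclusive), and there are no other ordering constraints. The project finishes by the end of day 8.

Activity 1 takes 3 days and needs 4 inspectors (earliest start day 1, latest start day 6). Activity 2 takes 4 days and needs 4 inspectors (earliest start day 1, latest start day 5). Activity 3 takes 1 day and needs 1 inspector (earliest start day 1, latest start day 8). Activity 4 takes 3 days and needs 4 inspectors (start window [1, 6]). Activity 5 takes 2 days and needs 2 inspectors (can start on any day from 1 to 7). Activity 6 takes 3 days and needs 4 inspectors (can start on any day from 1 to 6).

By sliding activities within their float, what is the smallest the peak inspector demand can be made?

8

Early-start (Activity 1@1, Activity 2@1, Activity 3@1, Activity 4@1, Activity 5@1, Activity 6@1) gives peak 19: d1:19  d2:18  d3:16  d4:4  d5:0  d6:0  d7:0  d8:0.
Shift Activity 3→4, Activity 4→5, Activity 5→4, Activity 6→6.
Schedule Activity 1@1, Activity 2@1, Activity 3@4, Activity 4@5, Activity 5@4, Activity 6@6: d1:8  d2:8  d3:8  d4:7  d5:6  d6:8  d7:8  d8:4 — peak 8.
Total inspector-days = 57 over 8 days ⇒ peak ≥ ⌈57/8⌉ = 8, so 8 is optimal.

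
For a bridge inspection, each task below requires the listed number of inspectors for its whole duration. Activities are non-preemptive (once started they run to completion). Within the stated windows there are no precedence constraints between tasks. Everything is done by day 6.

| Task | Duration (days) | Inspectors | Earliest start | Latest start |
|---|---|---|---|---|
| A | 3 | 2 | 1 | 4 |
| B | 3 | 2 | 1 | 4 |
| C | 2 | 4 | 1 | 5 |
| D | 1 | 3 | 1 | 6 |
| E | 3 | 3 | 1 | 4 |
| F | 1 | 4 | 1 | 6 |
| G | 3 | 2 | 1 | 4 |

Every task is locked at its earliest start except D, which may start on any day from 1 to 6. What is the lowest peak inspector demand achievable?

D@1: d1:20  d2:13  d3:9  d4:0  d5:0  d6:0 → peak 20
D@2: d1:17  d2:16  d3:9  d4:0  d5:0  d6:0 → peak 17
D@3: d1:17  d2:13  d3:12  d4:0  d5:0  d6:0 → peak 17
D@4: d1:17  d2:13  d3:9  d4:3  d5:0  d6:0 → peak 17
D@5: d1:17  d2:13  d3:9  d4:0  d5:3  d6:0 → peak 17
D@6: d1:17  d2:13  d3:9  d4:0  d5:0  d6:3 → peak 17
Best is D@2, peak 17.

17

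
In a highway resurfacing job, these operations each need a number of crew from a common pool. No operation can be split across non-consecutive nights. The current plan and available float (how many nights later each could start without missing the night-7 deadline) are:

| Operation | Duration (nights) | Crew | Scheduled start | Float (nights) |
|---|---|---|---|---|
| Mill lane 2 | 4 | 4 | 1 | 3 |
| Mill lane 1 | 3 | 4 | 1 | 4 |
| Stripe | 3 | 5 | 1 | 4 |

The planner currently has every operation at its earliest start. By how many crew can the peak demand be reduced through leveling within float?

Early-start peak: n1:13  n2:13  n3:13  n4:4  n5:0  n6:0  n7:0 ⇒ 13.
Leveled (Mill lane 2@1, Mill lane 1@1, Stripe@5): n1:8  n2:8  n3:8  n4:4  n5:5  n6:5  n7:5 ⇒ 8.
Reduction 13 − 8 = 5.

5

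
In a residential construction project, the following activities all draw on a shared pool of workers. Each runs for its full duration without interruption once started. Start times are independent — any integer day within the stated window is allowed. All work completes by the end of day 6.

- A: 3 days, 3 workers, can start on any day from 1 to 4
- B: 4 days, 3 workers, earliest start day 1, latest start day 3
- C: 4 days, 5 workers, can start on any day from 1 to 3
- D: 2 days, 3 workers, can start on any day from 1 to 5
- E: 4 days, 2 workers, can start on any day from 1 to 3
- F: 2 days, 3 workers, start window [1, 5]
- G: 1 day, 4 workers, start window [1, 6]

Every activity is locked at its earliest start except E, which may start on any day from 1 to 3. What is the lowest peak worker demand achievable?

21

E@1: d1:23  d2:19  d3:13  d4:10  d5:0  d6:0 → peak 23
E@2: d1:21  d2:19  d3:13  d4:10  d5:2  d6:0 → peak 21
E@3: d1:21  d2:17  d3:13  d4:10  d5:2  d6:2 → peak 21
Best is E@2, peak 21.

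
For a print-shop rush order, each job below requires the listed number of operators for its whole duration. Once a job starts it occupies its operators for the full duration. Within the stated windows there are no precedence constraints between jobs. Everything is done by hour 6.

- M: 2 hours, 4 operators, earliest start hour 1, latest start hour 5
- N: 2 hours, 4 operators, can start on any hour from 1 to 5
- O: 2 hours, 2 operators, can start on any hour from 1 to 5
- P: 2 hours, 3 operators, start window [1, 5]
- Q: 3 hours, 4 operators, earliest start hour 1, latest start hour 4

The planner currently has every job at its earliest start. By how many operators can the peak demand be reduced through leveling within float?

Early-start peak: h1:17  h2:17  h3:4  h4:0  h5:0  h6:0 ⇒ 17.
Leveled (M@1, N@1, O@3, P@5, Q@3): h1:8  h2:8  h3:6  h4:6  h5:7  h6:3 ⇒ 8.
Reduction 17 − 8 = 9.

9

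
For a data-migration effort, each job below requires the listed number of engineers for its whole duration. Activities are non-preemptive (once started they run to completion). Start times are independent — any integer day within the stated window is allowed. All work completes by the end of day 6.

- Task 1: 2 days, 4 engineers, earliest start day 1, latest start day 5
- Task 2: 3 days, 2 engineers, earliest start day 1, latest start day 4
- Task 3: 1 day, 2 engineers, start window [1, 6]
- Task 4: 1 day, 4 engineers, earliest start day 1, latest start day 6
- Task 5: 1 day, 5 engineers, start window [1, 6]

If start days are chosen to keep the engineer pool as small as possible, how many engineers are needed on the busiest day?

6

Early-start (Task 1@1, Task 2@1, Task 3@1, Task 4@1, Task 5@1) gives peak 17: d1:17  d2:6  d3:2  d4:0  d5:0  d6:0.
Shift Task 3→3, Task 4→4, Task 5→5.
Schedule Task 1@1, Task 2@1, Task 3@3, Task 4@4, Task 5@5: d1:6  d2:6  d3:4  d4:4  d5:5  d6:0 — peak 6.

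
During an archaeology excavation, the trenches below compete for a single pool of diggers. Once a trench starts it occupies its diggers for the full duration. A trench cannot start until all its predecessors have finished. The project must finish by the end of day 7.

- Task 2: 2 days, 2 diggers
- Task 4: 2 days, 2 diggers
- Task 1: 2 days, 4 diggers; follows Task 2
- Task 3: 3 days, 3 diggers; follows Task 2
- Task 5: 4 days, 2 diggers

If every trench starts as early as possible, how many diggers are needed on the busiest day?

9

Early-start schedule: Task 2@1, Task 4@1, Task 1@3, Task 3@3, Task 5@1.
Load per day: day 1: 6, day 2: 6, day 3: 9, day 4: 9, day 5: 3, day 6: 0, day 7: 0.
Peak is 9.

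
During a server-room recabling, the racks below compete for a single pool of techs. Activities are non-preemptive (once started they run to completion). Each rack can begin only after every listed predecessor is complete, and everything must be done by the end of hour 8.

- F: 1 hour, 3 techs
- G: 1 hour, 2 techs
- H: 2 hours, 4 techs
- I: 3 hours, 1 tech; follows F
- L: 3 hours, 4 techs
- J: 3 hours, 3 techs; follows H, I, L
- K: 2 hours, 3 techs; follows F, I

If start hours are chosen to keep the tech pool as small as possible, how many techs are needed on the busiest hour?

Early-start (F@1, G@1, H@1, I@2, L@1, J@5, K@5) gives peak 13: h1:13  h2:9  h3:5  h4:1  h5:6  h6:6  h7:3  h8:0.
Shift G→2, L→3, J→6.
Schedule F@1, G@2, H@1, I@2, L@3, J@6, K@5: h1:7  h2:7  h3:5  h4:5  h5:7  h6:6  h7:3  h8:3 — peak 7.

7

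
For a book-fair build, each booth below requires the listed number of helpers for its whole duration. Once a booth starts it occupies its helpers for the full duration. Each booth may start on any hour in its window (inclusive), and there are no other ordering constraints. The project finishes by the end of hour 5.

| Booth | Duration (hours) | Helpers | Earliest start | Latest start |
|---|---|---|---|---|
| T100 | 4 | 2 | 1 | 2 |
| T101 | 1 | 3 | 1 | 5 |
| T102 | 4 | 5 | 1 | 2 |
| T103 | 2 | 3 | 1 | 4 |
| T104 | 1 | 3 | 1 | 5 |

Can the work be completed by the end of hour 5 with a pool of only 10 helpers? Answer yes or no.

yes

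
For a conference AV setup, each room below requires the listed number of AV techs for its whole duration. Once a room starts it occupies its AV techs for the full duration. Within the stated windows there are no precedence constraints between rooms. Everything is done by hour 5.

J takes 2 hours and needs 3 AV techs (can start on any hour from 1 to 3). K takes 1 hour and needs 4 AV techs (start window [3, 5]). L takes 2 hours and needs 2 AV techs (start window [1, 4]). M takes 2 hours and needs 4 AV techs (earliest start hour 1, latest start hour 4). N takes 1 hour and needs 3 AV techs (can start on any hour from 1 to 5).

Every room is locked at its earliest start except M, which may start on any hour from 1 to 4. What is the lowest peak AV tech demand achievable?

M@1: h1:12  h2:9  h3:4  h4:0  h5:0 → peak 12
M@2: h1:8  h2:9  h3:8  h4:0  h5:0 → peak 9
M@3: h1:8  h2:5  h3:8  h4:4  h5:0 → peak 8
M@4: h1:8  h2:5  h3:4  h4:4  h5:4 → peak 8
Best is M@3, peak 8.

8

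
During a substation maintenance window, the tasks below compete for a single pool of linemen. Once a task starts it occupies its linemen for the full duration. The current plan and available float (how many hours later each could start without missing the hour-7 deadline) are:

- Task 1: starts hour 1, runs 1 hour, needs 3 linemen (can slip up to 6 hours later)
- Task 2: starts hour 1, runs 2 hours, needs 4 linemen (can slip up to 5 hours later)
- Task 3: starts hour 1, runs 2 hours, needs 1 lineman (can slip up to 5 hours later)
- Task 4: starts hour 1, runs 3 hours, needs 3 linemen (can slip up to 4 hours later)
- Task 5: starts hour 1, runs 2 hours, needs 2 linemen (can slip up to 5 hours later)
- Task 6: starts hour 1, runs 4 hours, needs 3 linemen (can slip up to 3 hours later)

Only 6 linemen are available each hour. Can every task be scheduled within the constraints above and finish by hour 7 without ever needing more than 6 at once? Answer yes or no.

yes

Schedule Task 1@1, Task 2@2, Task 3@1, Task 4@5, Task 5@3, Task 6@4: h1:4  h2:5  h3:6  h4:5  h5:6  h6:6  h7:6 — peak 6 ≤ 6.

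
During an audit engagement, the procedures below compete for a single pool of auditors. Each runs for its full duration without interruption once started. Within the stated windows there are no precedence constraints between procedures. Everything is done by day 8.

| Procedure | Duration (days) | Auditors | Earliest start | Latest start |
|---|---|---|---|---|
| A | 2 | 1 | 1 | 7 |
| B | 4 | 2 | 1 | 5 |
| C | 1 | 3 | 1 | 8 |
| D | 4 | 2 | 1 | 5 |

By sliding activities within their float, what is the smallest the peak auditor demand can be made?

4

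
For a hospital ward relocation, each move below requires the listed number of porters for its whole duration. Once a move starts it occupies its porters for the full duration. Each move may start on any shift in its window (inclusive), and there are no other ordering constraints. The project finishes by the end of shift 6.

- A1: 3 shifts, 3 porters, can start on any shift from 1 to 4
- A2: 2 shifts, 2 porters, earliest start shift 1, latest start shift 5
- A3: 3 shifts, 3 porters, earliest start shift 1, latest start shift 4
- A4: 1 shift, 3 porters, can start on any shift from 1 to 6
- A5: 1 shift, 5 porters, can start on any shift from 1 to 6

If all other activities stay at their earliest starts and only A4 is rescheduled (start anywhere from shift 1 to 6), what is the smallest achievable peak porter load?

13

A4@1: s1:16  s2:8  s3:6  s4:0  s5:0  s6:0 → peak 16
A4@2: s1:13  s2:11  s3:6  s4:0  s5:0  s6:0 → peak 13
A4@3: s1:13  s2:8  s3:9  s4:0  s5:0  s6:0 → peak 13
A4@4: s1:13  s2:8  s3:6  s4:3  s5:0  s6:0 → peak 13
A4@5: s1:13  s2:8  s3:6  s4:0  s5:3  s6:0 → peak 13
A4@6: s1:13  s2:8  s3:6  s4:0  s5:0  s6:3 → peak 13
Best is A4@2, peak 13.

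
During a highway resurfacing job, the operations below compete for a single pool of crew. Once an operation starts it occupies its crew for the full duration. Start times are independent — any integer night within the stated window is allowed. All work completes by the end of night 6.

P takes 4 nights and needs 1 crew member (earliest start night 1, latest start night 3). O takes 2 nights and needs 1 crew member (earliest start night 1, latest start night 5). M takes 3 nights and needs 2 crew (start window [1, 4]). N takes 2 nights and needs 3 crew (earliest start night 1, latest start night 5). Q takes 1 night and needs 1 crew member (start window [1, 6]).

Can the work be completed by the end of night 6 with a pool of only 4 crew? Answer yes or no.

yes

Schedule P@1, O@1, M@1, N@4, Q@3: n1:4  n2:4  n3:4  n4:4  n5:3  n6:0 — peak 4 ≤ 4.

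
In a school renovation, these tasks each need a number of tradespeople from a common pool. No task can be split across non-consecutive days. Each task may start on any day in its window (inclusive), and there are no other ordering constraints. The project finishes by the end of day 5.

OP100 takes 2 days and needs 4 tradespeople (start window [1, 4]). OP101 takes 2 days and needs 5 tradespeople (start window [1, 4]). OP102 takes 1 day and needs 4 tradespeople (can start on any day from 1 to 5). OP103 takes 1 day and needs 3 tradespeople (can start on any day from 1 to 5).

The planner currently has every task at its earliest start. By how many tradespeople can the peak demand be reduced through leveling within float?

Early-start peak: d1:16  d2:9  d3:0  d4:0  d5:0 ⇒ 16.
Leveled (OP100@1, OP101@3, OP102@5, OP103@1): d1:7  d2:4  d3:5  d4:5  d5:4 ⇒ 7.
Reduction 16 − 7 = 9.

9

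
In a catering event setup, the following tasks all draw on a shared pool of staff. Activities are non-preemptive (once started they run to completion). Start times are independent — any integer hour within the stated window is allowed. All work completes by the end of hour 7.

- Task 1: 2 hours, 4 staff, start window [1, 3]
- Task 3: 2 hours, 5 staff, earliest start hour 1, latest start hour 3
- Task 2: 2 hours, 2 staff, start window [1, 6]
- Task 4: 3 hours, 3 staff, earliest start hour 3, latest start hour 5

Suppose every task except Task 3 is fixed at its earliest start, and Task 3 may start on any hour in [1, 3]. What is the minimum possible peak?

Task 3@1: h1:11  h2:11  h3:3  h4:3  h5:3  h6:0  h7:0 → peak 11
Task 3@2: h1:6  h2:11  h3:8  h4:3  h5:3  h6:0  h7:0 → peak 11
Task 3@3: h1:6  h2:6  h3:8  h4:8  h5:3  h6:0  h7:0 → peak 8
Best is Task 3@3, peak 8.

8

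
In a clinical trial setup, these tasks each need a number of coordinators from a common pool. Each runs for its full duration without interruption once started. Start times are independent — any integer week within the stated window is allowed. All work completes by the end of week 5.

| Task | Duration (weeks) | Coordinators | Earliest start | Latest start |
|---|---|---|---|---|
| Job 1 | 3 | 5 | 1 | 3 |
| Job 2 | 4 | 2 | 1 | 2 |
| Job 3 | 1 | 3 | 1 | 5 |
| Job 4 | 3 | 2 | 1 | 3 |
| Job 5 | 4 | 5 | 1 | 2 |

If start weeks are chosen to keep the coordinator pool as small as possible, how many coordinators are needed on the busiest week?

Early-start (Job 1@1, Job 2@1, Job 3@1, Job 4@1, Job 5@1) gives peak 17: w1:17  w2:14  w3:14  w4:7  w5:0.
Shift Job 5→2.
Schedule Job 1@1, Job 2@1, Job 3@1, Job 4@1, Job 5@2: w1:12  w2:14  w3:14  w4:7  w5:5 — peak 14.

14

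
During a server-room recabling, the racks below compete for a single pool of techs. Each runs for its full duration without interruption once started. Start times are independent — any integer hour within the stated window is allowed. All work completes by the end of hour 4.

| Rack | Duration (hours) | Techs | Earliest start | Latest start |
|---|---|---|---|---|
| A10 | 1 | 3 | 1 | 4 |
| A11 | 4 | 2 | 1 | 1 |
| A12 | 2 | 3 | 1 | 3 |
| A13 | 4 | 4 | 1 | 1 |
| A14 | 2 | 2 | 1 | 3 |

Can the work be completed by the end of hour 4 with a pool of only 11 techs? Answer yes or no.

Schedule A10@1, A11@1, A12@2, A13@1, A14@1: h1:11  h2:11  h3:9  h4:6 — peak 11 ≤ 11.

yes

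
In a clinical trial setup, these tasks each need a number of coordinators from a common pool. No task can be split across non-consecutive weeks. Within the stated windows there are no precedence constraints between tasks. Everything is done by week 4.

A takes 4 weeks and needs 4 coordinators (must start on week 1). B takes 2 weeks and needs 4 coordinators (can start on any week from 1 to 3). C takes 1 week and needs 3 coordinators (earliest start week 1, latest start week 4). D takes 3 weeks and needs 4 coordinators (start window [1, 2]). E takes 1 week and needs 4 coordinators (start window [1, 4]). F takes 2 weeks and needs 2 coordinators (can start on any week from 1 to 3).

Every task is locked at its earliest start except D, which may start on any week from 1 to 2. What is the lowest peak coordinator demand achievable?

17

D@1: w1:21  w2:14  w3:8  w4:4 → peak 21
D@2: w1:17  w2:14  w3:8  w4:8 → peak 17
Best is D@2, peak 17.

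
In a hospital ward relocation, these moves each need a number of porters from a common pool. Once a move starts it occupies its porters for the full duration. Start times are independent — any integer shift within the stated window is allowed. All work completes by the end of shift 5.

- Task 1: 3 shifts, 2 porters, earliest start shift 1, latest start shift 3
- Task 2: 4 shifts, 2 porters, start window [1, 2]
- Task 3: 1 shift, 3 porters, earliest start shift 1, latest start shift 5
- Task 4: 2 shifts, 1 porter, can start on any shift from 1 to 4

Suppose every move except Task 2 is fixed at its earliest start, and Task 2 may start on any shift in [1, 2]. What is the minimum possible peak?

6

Task 2@1: s1:8  s2:5  s3:4  s4:2  s5:0 → peak 8
Task 2@2: s1:6  s2:5  s3:4  s4:2  s5:2 → peak 6
Best is Task 2@2, peak 6.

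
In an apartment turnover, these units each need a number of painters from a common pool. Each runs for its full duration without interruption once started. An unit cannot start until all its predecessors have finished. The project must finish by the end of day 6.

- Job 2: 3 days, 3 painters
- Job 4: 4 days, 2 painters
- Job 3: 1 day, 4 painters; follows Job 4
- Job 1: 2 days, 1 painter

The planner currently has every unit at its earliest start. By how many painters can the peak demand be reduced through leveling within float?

Early-start peak: d1:6  d2:6  d3:5  d4:2  d5:4  d6:0 ⇒ 6.
Leveled (Job 2@1, Job 4@1, Job 3@5, Job 1@4): d1:5  d2:5  d3:5  d4:3  d5:5  d6:0 ⇒ 5.
Reduction 6 − 5 = 1.

1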